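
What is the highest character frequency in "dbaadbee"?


Input: dbaadbee
Character counts:
  'a': 2
  'b': 2
  'd': 2
  'e': 2
Maximum frequency: 2

2


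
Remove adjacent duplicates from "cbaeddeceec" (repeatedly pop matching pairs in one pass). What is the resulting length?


Input: cbaeddeceec
Stack-based adjacent duplicate removal:
  Read 'c': push. Stack: c
  Read 'b': push. Stack: cb
  Read 'a': push. Stack: cba
  Read 'e': push. Stack: cbae
  Read 'd': push. Stack: cbaed
  Read 'd': matches stack top 'd' => pop. Stack: cbae
  Read 'e': matches stack top 'e' => pop. Stack: cba
  Read 'c': push. Stack: cbac
  Read 'e': push. Stack: cbace
  Read 'e': matches stack top 'e' => pop. Stack: cbac
  Read 'c': matches stack top 'c' => pop. Stack: cba
Final stack: "cba" (length 3)

3


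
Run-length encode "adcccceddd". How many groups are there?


Input: adcccceddd
Scanning for consecutive runs:
  Group 1: 'a' x 1 (positions 0-0)
  Group 2: 'd' x 1 (positions 1-1)
  Group 3: 'c' x 4 (positions 2-5)
  Group 4: 'e' x 1 (positions 6-6)
  Group 5: 'd' x 3 (positions 7-9)
Total groups: 5

5


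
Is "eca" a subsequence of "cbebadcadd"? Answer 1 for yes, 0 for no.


Check if "eca" is a subsequence of "cbebadcadd"
Greedy scan:
  Position 0 ('c'): no match needed
  Position 1 ('b'): no match needed
  Position 2 ('e'): matches sub[0] = 'e'
  Position 3 ('b'): no match needed
  Position 4 ('a'): no match needed
  Position 5 ('d'): no match needed
  Position 6 ('c'): matches sub[1] = 'c'
  Position 7 ('a'): matches sub[2] = 'a'
  Position 8 ('d'): no match needed
  Position 9 ('d'): no match needed
All 3 characters matched => is a subsequence

1


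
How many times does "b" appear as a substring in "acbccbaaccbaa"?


Searching for "b" in "acbccbaaccbaa"
Scanning each position:
  Position 0: "a" => no
  Position 1: "c" => no
  Position 2: "b" => MATCH
  Position 3: "c" => no
  Position 4: "c" => no
  Position 5: "b" => MATCH
  Position 6: "a" => no
  Position 7: "a" => no
  Position 8: "c" => no
  Position 9: "c" => no
  Position 10: "b" => MATCH
  Position 11: "a" => no
  Position 12: "a" => no
Total occurrences: 3

3


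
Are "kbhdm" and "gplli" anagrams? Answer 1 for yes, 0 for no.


Strings: "kbhdm", "gplli"
Sorted first:  bdhkm
Sorted second: gillp
Differ at position 0: 'b' vs 'g' => not anagrams

0


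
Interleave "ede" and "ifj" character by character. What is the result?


Interleaving "ede" and "ifj":
  Position 0: 'e' from first, 'i' from second => "ei"
  Position 1: 'd' from first, 'f' from second => "df"
  Position 2: 'e' from first, 'j' from second => "ej"
Result: eidfej

eidfej


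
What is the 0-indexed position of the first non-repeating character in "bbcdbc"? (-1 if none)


Input: bbcdbc
Character frequencies:
  'b': 3
  'c': 2
  'd': 1
Scanning left to right for freq == 1:
  Position 0 ('b'): freq=3, skip
  Position 1 ('b'): freq=3, skip
  Position 2 ('c'): freq=2, skip
  Position 3 ('d'): unique! => answer = 3

3


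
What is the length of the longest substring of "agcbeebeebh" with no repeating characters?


Input: "agcbeebeebh"
Sliding window (track last position of each char):
  Position 0 ('a'): window [0,0] length 1 -- new best
  Position 1 ('g'): window [0,1] length 2 -- new best
  Position 2 ('c'): window [0,2] length 3 -- new best
  Position 3 ('b'): window [0,3] length 4 -- new best
  Position 4 ('e'): window [0,4] length 5 -- new best
  Position 5 ('e'): repeat (last at 4), move window start to 5
  Position 5 ('e'): window [5,5] length 1
  Position 6 ('b'): window [5,6] length 2
  Position 7 ('e'): repeat (last at 5), move window start to 6
  Position 7 ('e'): window [6,7] length 2
  Position 8 ('e'): repeat (last at 7), move window start to 8
  Position 8 ('e'): window [8,8] length 1
  Position 9 ('b'): window [8,9] length 2
  Position 10 ('h'): window [8,10] length 3
Longest substring with no repeats: "agcbe" with length 5

5


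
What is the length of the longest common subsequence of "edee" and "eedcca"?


LCS of "edee" and "eedcca"
DP table:
           e    e    d    c    c    a
      0    0    0    0    0    0    0
  e   0    1    1    1    1    1    1
  d   0    1    1    2    2    2    2
  e   0    1    2    2    2    2    2
  e   0    1    2    2    2    2    2
LCS length = dp[4][6] = 2

2


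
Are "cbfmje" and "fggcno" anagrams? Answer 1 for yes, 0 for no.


Strings: "cbfmje", "fggcno"
Sorted first:  bcefjm
Sorted second: cfggno
Differ at position 0: 'b' vs 'c' => not anagrams

0


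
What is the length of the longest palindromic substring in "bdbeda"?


Input: "bdbeda"
Checking substrings for palindromes:
  [0:3] "bdb" (len 3) => palindrome
Longest palindromic substring: "bdb" with length 3

3


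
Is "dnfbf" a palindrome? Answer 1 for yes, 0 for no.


Input: dnfbf
Reversed: fbfnd
  Compare pos 0 ('d') with pos 4 ('f'): MISMATCH
  Compare pos 1 ('n') with pos 3 ('b'): MISMATCH
Result: not a palindrome

0


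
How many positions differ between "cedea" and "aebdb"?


Comparing "cedea" and "aebdb" position by position:
  Position 0: 'c' vs 'a' => DIFFER
  Position 1: 'e' vs 'e' => same
  Position 2: 'd' vs 'b' => DIFFER
  Position 3: 'e' vs 'd' => DIFFER
  Position 4: 'a' vs 'b' => DIFFER
Positions that differ: 4

4


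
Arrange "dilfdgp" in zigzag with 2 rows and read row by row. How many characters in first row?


Zigzag "dilfdgp" into 2 rows:
Placing characters:
  'd' => row 0
  'i' => row 1
  'l' => row 0
  'f' => row 1
  'd' => row 0
  'g' => row 1
  'p' => row 0
Rows:
  Row 0: "dldp"
  Row 1: "ifg"
First row length: 4

4


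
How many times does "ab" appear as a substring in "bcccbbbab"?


Searching for "ab" in "bcccbbbab"
Scanning each position:
  Position 0: "bc" => no
  Position 1: "cc" => no
  Position 2: "cc" => no
  Position 3: "cb" => no
  Position 4: "bb" => no
  Position 5: "bb" => no
  Position 6: "ba" => no
  Position 7: "ab" => MATCH
Total occurrences: 1

1


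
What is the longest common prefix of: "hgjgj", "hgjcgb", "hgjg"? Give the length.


Words: hgjgj, hgjcgb, hgjg
  Position 0: all 'h' => match
  Position 1: all 'g' => match
  Position 2: all 'j' => match
  Position 3: ('g', 'c', 'g') => mismatch, stop
LCP = "hgj" (length 3)

3


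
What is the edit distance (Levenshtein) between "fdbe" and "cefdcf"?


Computing edit distance: "fdbe" -> "cefdcf"
DP table:
           c    e    f    d    c    f
      0    1    2    3    4    5    6
  f   1    1    2    2    3    4    5
  d   2    2    2    3    2    3    4
  b   3    3    3    3    3    3    4
  e   4    4    3    4    4    4    4
Edit distance = dp[4][6] = 4

4


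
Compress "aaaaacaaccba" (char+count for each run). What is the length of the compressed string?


Input: aaaaacaaccba
Runs:
  'a' x 5 => "a5"
  'c' x 1 => "c1"
  'a' x 2 => "a2"
  'c' x 2 => "c2"
  'b' x 1 => "b1"
  'a' x 1 => "a1"
Compressed: "a5c1a2c2b1a1"
Compressed length: 12

12


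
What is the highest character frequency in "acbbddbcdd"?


Input: acbbddbcdd
Character counts:
  'a': 1
  'b': 3
  'c': 2
  'd': 4
Maximum frequency: 4

4


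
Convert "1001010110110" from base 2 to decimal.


Input: "1001010110110" in base 2
Positional expansion:
  Digit '1' (value 1) x 2^12 = 4096
  Digit '0' (value 0) x 2^11 = 0
  Digit '0' (value 0) x 2^10 = 0
  Digit '1' (value 1) x 2^9 = 512
  Digit '0' (value 0) x 2^8 = 0
  Digit '1' (value 1) x 2^7 = 128
  Digit '0' (value 0) x 2^6 = 0
  Digit '1' (value 1) x 2^5 = 32
  Digit '1' (value 1) x 2^4 = 16
  Digit '0' (value 0) x 2^3 = 0
  Digit '1' (value 1) x 2^2 = 4
  Digit '1' (value 1) x 2^1 = 2
  Digit '0' (value 0) x 2^0 = 0
Sum = 4790

4790


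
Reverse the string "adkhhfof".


Input: adkhhfof
Reading characters right to left:
  Position 7: 'f'
  Position 6: 'o'
  Position 5: 'f'
  Position 4: 'h'
  Position 3: 'h'
  Position 2: 'k'
  Position 1: 'd'
  Position 0: 'a'
Reversed: fofhhkda

fofhhkda


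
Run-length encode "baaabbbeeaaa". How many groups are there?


Input: baaabbbeeaaa
Scanning for consecutive runs:
  Group 1: 'b' x 1 (positions 0-0)
  Group 2: 'a' x 3 (positions 1-3)
  Group 3: 'b' x 3 (positions 4-6)
  Group 4: 'e' x 2 (positions 7-8)
  Group 5: 'a' x 3 (positions 9-11)
Total groups: 5

5


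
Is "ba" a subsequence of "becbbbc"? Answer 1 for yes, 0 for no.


Check if "ba" is a subsequence of "becbbbc"
Greedy scan:
  Position 0 ('b'): matches sub[0] = 'b'
  Position 1 ('e'): no match needed
  Position 2 ('c'): no match needed
  Position 3 ('b'): no match needed
  Position 4 ('b'): no match needed
  Position 5 ('b'): no match needed
  Position 6 ('c'): no match needed
Only matched 1/2 characters => not a subsequence

0


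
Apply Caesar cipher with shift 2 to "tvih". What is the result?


Caesar cipher: shift "tvih" by 2
  't' (pos 19) + 2 = pos 21 = 'v'
  'v' (pos 21) + 2 = pos 23 = 'x'
  'i' (pos 8) + 2 = pos 10 = 'k'
  'h' (pos 7) + 2 = pos 9 = 'j'
Result: vxkj

vxkj


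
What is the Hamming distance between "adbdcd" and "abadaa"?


Comparing "adbdcd" and "abadaa" position by position:
  Position 0: 'a' vs 'a' => same
  Position 1: 'd' vs 'b' => differ
  Position 2: 'b' vs 'a' => differ
  Position 3: 'd' vs 'd' => same
  Position 4: 'c' vs 'a' => differ
  Position 5: 'd' vs 'a' => differ
Total differences (Hamming distance): 4

4


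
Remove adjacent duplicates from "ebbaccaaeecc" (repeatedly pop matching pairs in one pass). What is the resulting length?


Input: ebbaccaaeecc
Stack-based adjacent duplicate removal:
  Read 'e': push. Stack: e
  Read 'b': push. Stack: eb
  Read 'b': matches stack top 'b' => pop. Stack: e
  Read 'a': push. Stack: ea
  Read 'c': push. Stack: eac
  Read 'c': matches stack top 'c' => pop. Stack: ea
  Read 'a': matches stack top 'a' => pop. Stack: e
  Read 'a': push. Stack: ea
  Read 'e': push. Stack: eae
  Read 'e': matches stack top 'e' => pop. Stack: ea
  Read 'c': push. Stack: eac
  Read 'c': matches stack top 'c' => pop. Stack: ea
Final stack: "ea" (length 2)

2


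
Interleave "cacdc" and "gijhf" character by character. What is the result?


Interleaving "cacdc" and "gijhf":
  Position 0: 'c' from first, 'g' from second => "cg"
  Position 1: 'a' from first, 'i' from second => "ai"
  Position 2: 'c' from first, 'j' from second => "cj"
  Position 3: 'd' from first, 'h' from second => "dh"
  Position 4: 'c' from first, 'f' from second => "cf"
Result: cgaicjdhcf

cgaicjdhcf


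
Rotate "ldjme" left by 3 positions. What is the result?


Input: "ldjme", rotate left by 3
First 3 characters: "ldj"
Remaining characters: "me"
Concatenate remaining + first: "me" + "ldj" = "meldj"

meldj


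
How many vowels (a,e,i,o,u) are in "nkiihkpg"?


Input: nkiihkpg
Checking each character:
  'n' at position 0: consonant
  'k' at position 1: consonant
  'i' at position 2: vowel (running total: 1)
  'i' at position 3: vowel (running total: 2)
  'h' at position 4: consonant
  'k' at position 5: consonant
  'p' at position 6: consonant
  'g' at position 7: consonant
Total vowels: 2

2


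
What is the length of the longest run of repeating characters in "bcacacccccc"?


Input: "bcacacccccc"
Scanning for longest run:
  Position 1 ('c'): new char, reset run to 1
  Position 2 ('a'): new char, reset run to 1
  Position 3 ('c'): new char, reset run to 1
  Position 4 ('a'): new char, reset run to 1
  Position 5 ('c'): new char, reset run to 1
  Position 6 ('c'): continues run of 'c', length=2
  Position 7 ('c'): continues run of 'c', length=3
  Position 8 ('c'): continues run of 'c', length=4
  Position 9 ('c'): continues run of 'c', length=5
  Position 10 ('c'): continues run of 'c', length=6
Longest run: 'c' with length 6

6


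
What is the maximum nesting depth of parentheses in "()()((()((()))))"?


Input: "()()((()((()))))"
Tracking depth:
  Position 0 '(': depth becomes 1
  Position 1 ')': depth becomes 0
  Position 2 '(': depth becomes 1
  Position 3 ')': depth becomes 0
  Position 4 '(': depth becomes 1
  Position 5 '(': depth becomes 2
  Position 6 '(': depth becomes 3
  Position 7 ')': depth becomes 2
  Position 8 '(': depth becomes 3
  Position 9 '(': depth becomes 4
  Position 10 '(': depth becomes 5
  Position 11 ')': depth becomes 4
  Position 12 ')': depth becomes 3
  Position 13 ')': depth becomes 2
  Position 14 ')': depth becomes 1
  Position 15 ')': depth becomes 0
Maximum depth reached: 5

5


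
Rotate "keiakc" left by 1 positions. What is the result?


Input: "keiakc", rotate left by 1
First 1 characters: "k"
Remaining characters: "eiakc"
Concatenate remaining + first: "eiakc" + "k" = "eiakck"

eiakck


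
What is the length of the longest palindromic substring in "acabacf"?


Input: "acabacf"
Checking substrings for palindromes:
  [1:6] "cabac" (len 5) => palindrome
  [0:3] "aca" (len 3) => palindrome
  [2:5] "aba" (len 3) => palindrome
Longest palindromic substring: "cabac" with length 5

5


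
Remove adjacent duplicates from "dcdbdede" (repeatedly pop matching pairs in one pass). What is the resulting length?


Input: dcdbdede
Stack-based adjacent duplicate removal:
  Read 'd': push. Stack: d
  Read 'c': push. Stack: dc
  Read 'd': push. Stack: dcd
  Read 'b': push. Stack: dcdb
  Read 'd': push. Stack: dcdbd
  Read 'e': push. Stack: dcdbde
  Read 'd': push. Stack: dcdbded
  Read 'e': push. Stack: dcdbdede
Final stack: "dcdbdede" (length 8)

8


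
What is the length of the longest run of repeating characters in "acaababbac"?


Input: "acaababbac"
Scanning for longest run:
  Position 1 ('c'): new char, reset run to 1
  Position 2 ('a'): new char, reset run to 1
  Position 3 ('a'): continues run of 'a', length=2
  Position 4 ('b'): new char, reset run to 1
  Position 5 ('a'): new char, reset run to 1
  Position 6 ('b'): new char, reset run to 1
  Position 7 ('b'): continues run of 'b', length=2
  Position 8 ('a'): new char, reset run to 1
  Position 9 ('c'): new char, reset run to 1
Longest run: 'a' with length 2

2


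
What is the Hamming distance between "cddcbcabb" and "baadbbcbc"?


Comparing "cddcbcabb" and "baadbbcbc" position by position:
  Position 0: 'c' vs 'b' => differ
  Position 1: 'd' vs 'a' => differ
  Position 2: 'd' vs 'a' => differ
  Position 3: 'c' vs 'd' => differ
  Position 4: 'b' vs 'b' => same
  Position 5: 'c' vs 'b' => differ
  Position 6: 'a' vs 'c' => differ
  Position 7: 'b' vs 'b' => same
  Position 8: 'b' vs 'c' => differ
Total differences (Hamming distance): 7

7


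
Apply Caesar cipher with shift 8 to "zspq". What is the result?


Caesar cipher: shift "zspq" by 8
  'z' (pos 25) + 8 = pos 7 = 'h'
  's' (pos 18) + 8 = pos 0 = 'a'
  'p' (pos 15) + 8 = pos 23 = 'x'
  'q' (pos 16) + 8 = pos 24 = 'y'
Result: haxy

haxy


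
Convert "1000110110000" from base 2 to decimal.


Input: "1000110110000" in base 2
Positional expansion:
  Digit '1' (value 1) x 2^12 = 4096
  Digit '0' (value 0) x 2^11 = 0
  Digit '0' (value 0) x 2^10 = 0
  Digit '0' (value 0) x 2^9 = 0
  Digit '1' (value 1) x 2^8 = 256
  Digit '1' (value 1) x 2^7 = 128
  Digit '0' (value 0) x 2^6 = 0
  Digit '1' (value 1) x 2^5 = 32
  Digit '1' (value 1) x 2^4 = 16
  Digit '0' (value 0) x 2^3 = 0
  Digit '0' (value 0) x 2^2 = 0
  Digit '0' (value 0) x 2^1 = 0
  Digit '0' (value 0) x 2^0 = 0
Sum = 4528

4528


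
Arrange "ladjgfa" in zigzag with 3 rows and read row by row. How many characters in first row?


Zigzag "ladjgfa" into 3 rows:
Placing characters:
  'l' => row 0
  'a' => row 1
  'd' => row 2
  'j' => row 1
  'g' => row 0
  'f' => row 1
  'a' => row 2
Rows:
  Row 0: "lg"
  Row 1: "ajf"
  Row 2: "da"
First row length: 2

2


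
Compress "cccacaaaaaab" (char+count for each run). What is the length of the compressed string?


Input: cccacaaaaaab
Runs:
  'c' x 3 => "c3"
  'a' x 1 => "a1"
  'c' x 1 => "c1"
  'a' x 6 => "a6"
  'b' x 1 => "b1"
Compressed: "c3a1c1a6b1"
Compressed length: 10

10


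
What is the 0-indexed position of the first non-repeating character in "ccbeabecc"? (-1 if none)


Input: ccbeabecc
Character frequencies:
  'a': 1
  'b': 2
  'c': 4
  'e': 2
Scanning left to right for freq == 1:
  Position 0 ('c'): freq=4, skip
  Position 1 ('c'): freq=4, skip
  Position 2 ('b'): freq=2, skip
  Position 3 ('e'): freq=2, skip
  Position 4 ('a'): unique! => answer = 4

4


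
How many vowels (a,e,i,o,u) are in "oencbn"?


Input: oencbn
Checking each character:
  'o' at position 0: vowel (running total: 1)
  'e' at position 1: vowel (running total: 2)
  'n' at position 2: consonant
  'c' at position 3: consonant
  'b' at position 4: consonant
  'n' at position 5: consonant
Total vowels: 2

2


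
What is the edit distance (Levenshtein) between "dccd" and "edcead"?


Computing edit distance: "dccd" -> "edcead"
DP table:
           e    d    c    e    a    d
      0    1    2    3    4    5    6
  d   1    1    1    2    3    4    5
  c   2    2    2    1    2    3    4
  c   3    3    3    2    2    3    4
  d   4    4    3    3    3    3    3
Edit distance = dp[4][6] = 3

3


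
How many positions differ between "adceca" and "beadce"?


Comparing "adceca" and "beadce" position by position:
  Position 0: 'a' vs 'b' => DIFFER
  Position 1: 'd' vs 'e' => DIFFER
  Position 2: 'c' vs 'a' => DIFFER
  Position 3: 'e' vs 'd' => DIFFER
  Position 4: 'c' vs 'c' => same
  Position 5: 'a' vs 'e' => DIFFER
Positions that differ: 5

5


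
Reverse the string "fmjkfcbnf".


Input: fmjkfcbnf
Reading characters right to left:
  Position 8: 'f'
  Position 7: 'n'
  Position 6: 'b'
  Position 5: 'c'
  Position 4: 'f'
  Position 3: 'k'
  Position 2: 'j'
  Position 1: 'm'
  Position 0: 'f'
Reversed: fnbcfkjmf

fnbcfkjmf


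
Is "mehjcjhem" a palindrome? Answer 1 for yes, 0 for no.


Input: mehjcjhem
Reversed: mehjcjhem
  Compare pos 0 ('m') with pos 8 ('m'): match
  Compare pos 1 ('e') with pos 7 ('e'): match
  Compare pos 2 ('h') with pos 6 ('h'): match
  Compare pos 3 ('j') with pos 5 ('j'): match
Result: palindrome

1


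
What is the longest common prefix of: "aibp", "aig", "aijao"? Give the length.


Words: aibp, aig, aijao
  Position 0: all 'a' => match
  Position 1: all 'i' => match
  Position 2: ('b', 'g', 'j') => mismatch, stop
LCP = "ai" (length 2)

2


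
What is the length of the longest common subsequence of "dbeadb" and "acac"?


LCS of "dbeadb" and "acac"
DP table:
           a    c    a    c
      0    0    0    0    0
  d   0    0    0    0    0
  b   0    0    0    0    0
  e   0    0    0    0    0
  a   0    1    1    1    1
  d   0    1    1    1    1
  b   0    1    1    1    1
LCS length = dp[6][4] = 1

1


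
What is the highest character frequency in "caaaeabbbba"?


Input: caaaeabbbba
Character counts:
  'a': 5
  'b': 4
  'c': 1
  'e': 1
Maximum frequency: 5

5


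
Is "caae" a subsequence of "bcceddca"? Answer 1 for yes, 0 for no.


Check if "caae" is a subsequence of "bcceddca"
Greedy scan:
  Position 0 ('b'): no match needed
  Position 1 ('c'): matches sub[0] = 'c'
  Position 2 ('c'): no match needed
  Position 3 ('e'): no match needed
  Position 4 ('d'): no match needed
  Position 5 ('d'): no match needed
  Position 6 ('c'): no match needed
  Position 7 ('a'): matches sub[1] = 'a'
Only matched 2/4 characters => not a subsequence

0


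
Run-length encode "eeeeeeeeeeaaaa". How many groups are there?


Input: eeeeeeeeeeaaaa
Scanning for consecutive runs:
  Group 1: 'e' x 10 (positions 0-9)
  Group 2: 'a' x 4 (positions 10-13)
Total groups: 2

2


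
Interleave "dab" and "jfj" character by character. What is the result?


Interleaving "dab" and "jfj":
  Position 0: 'd' from first, 'j' from second => "dj"
  Position 1: 'a' from first, 'f' from second => "af"
  Position 2: 'b' from first, 'j' from second => "bj"
Result: djafbj

djafbj


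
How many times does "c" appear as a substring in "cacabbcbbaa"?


Searching for "c" in "cacabbcbbaa"
Scanning each position:
  Position 0: "c" => MATCH
  Position 1: "a" => no
  Position 2: "c" => MATCH
  Position 3: "a" => no
  Position 4: "b" => no
  Position 5: "b" => no
  Position 6: "c" => MATCH
  Position 7: "b" => no
  Position 8: "b" => no
  Position 9: "a" => no
  Position 10: "a" => no
Total occurrences: 3

3


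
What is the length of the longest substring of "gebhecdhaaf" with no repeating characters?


Input: "gebhecdhaaf"
Sliding window (track last position of each char):
  Position 0 ('g'): window [0,0] length 1 -- new best
  Position 1 ('e'): window [0,1] length 2 -- new best
  Position 2 ('b'): window [0,2] length 3 -- new best
  Position 3 ('h'): window [0,3] length 4 -- new best
  Position 4 ('e'): repeat (last at 1), move window start to 2
  Position 4 ('e'): window [2,4] length 3
  Position 5 ('c'): window [2,5] length 4
  Position 6 ('d'): window [2,6] length 5 -- new best
  Position 7 ('h'): repeat (last at 3), move window start to 4
  Position 7 ('h'): window [4,7] length 4
  Position 8 ('a'): window [4,8] length 5
  Position 9 ('a'): repeat (last at 8), move window start to 9
  Position 9 ('a'): window [9,9] length 1
  Position 10 ('f'): window [9,10] length 2
Longest substring with no repeats: "bhecd" with length 5

5


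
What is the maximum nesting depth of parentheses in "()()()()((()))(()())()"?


Input: "()()()()((()))(()())()"
Tracking depth:
  Position 0 '(': depth becomes 1
  Position 1 ')': depth becomes 0
  Position 2 '(': depth becomes 1
  Position 3 ')': depth becomes 0
  Position 4 '(': depth becomes 1
  Position 5 ')': depth becomes 0
  Position 6 '(': depth becomes 1
  Position 7 ')': depth becomes 0
  Position 8 '(': depth becomes 1
  Position 9 '(': depth becomes 2
  Position 10 '(': depth becomes 3
  Position 11 ')': depth becomes 2
  Position 12 ')': depth becomes 1
  Position 13 ')': depth becomes 0
  Position 14 '(': depth becomes 1
  Position 15 '(': depth becomes 2
  Position 16 ')': depth becomes 1
  Position 17 '(': depth becomes 2
  Position 18 ')': depth becomes 1
  Position 19 ')': depth becomes 0
  Position 20 '(': depth becomes 1
  Position 21 ')': depth becomes 0
Maximum depth reached: 3

3


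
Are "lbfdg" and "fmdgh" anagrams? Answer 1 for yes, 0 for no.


Strings: "lbfdg", "fmdgh"
Sorted first:  bdfgl
Sorted second: dfghm
Differ at position 0: 'b' vs 'd' => not anagrams

0


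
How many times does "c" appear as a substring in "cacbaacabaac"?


Searching for "c" in "cacbaacabaac"
Scanning each position:
  Position 0: "c" => MATCH
  Position 1: "a" => no
  Position 2: "c" => MATCH
  Position 3: "b" => no
  Position 4: "a" => no
  Position 5: "a" => no
  Position 6: "c" => MATCH
  Position 7: "a" => no
  Position 8: "b" => no
  Position 9: "a" => no
  Position 10: "a" => no
  Position 11: "c" => MATCH
Total occurrences: 4

4


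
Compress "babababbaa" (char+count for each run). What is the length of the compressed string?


Input: babababbaa
Runs:
  'b' x 1 => "b1"
  'a' x 1 => "a1"
  'b' x 1 => "b1"
  'a' x 1 => "a1"
  'b' x 1 => "b1"
  'a' x 1 => "a1"
  'b' x 2 => "b2"
  'a' x 2 => "a2"
Compressed: "b1a1b1a1b1a1b2a2"
Compressed length: 16

16


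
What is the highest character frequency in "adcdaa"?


Input: adcdaa
Character counts:
  'a': 3
  'c': 1
  'd': 2
Maximum frequency: 3

3


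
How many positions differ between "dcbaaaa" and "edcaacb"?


Comparing "dcbaaaa" and "edcaacb" position by position:
  Position 0: 'd' vs 'e' => DIFFER
  Position 1: 'c' vs 'd' => DIFFER
  Position 2: 'b' vs 'c' => DIFFER
  Position 3: 'a' vs 'a' => same
  Position 4: 'a' vs 'a' => same
  Position 5: 'a' vs 'c' => DIFFER
  Position 6: 'a' vs 'b' => DIFFER
Positions that differ: 5

5


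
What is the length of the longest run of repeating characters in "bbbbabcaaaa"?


Input: "bbbbabcaaaa"
Scanning for longest run:
  Position 1 ('b'): continues run of 'b', length=2
  Position 2 ('b'): continues run of 'b', length=3
  Position 3 ('b'): continues run of 'b', length=4
  Position 4 ('a'): new char, reset run to 1
  Position 5 ('b'): new char, reset run to 1
  Position 6 ('c'): new char, reset run to 1
  Position 7 ('a'): new char, reset run to 1
  Position 8 ('a'): continues run of 'a', length=2
  Position 9 ('a'): continues run of 'a', length=3
  Position 10 ('a'): continues run of 'a', length=4
Longest run: 'b' with length 4

4


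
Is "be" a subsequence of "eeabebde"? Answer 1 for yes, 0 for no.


Check if "be" is a subsequence of "eeabebde"
Greedy scan:
  Position 0 ('e'): no match needed
  Position 1 ('e'): no match needed
  Position 2 ('a'): no match needed
  Position 3 ('b'): matches sub[0] = 'b'
  Position 4 ('e'): matches sub[1] = 'e'
  Position 5 ('b'): no match needed
  Position 6 ('d'): no match needed
  Position 7 ('e'): no match needed
All 2 characters matched => is a subsequence

1


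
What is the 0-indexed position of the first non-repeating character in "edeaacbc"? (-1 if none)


Input: edeaacbc
Character frequencies:
  'a': 2
  'b': 1
  'c': 2
  'd': 1
  'e': 2
Scanning left to right for freq == 1:
  Position 0 ('e'): freq=2, skip
  Position 1 ('d'): unique! => answer = 1

1


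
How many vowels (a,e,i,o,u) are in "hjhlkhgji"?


Input: hjhlkhgji
Checking each character:
  'h' at position 0: consonant
  'j' at position 1: consonant
  'h' at position 2: consonant
  'l' at position 3: consonant
  'k' at position 4: consonant
  'h' at position 5: consonant
  'g' at position 6: consonant
  'j' at position 7: consonant
  'i' at position 8: vowel (running total: 1)
Total vowels: 1

1


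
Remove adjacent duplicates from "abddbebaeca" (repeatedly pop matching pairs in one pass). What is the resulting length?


Input: abddbebaeca
Stack-based adjacent duplicate removal:
  Read 'a': push. Stack: a
  Read 'b': push. Stack: ab
  Read 'd': push. Stack: abd
  Read 'd': matches stack top 'd' => pop. Stack: ab
  Read 'b': matches stack top 'b' => pop. Stack: a
  Read 'e': push. Stack: ae
  Read 'b': push. Stack: aeb
  Read 'a': push. Stack: aeba
  Read 'e': push. Stack: aebae
  Read 'c': push. Stack: aebaec
  Read 'a': push. Stack: aebaeca
Final stack: "aebaeca" (length 7)

7


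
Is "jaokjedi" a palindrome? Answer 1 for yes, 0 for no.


Input: jaokjedi
Reversed: idejkoaj
  Compare pos 0 ('j') with pos 7 ('i'): MISMATCH
  Compare pos 1 ('a') with pos 6 ('d'): MISMATCH
  Compare pos 2 ('o') with pos 5 ('e'): MISMATCH
  Compare pos 3 ('k') with pos 4 ('j'): MISMATCH
Result: not a palindrome

0


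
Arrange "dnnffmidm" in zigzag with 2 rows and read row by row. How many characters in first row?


Zigzag "dnnffmidm" into 2 rows:
Placing characters:
  'd' => row 0
  'n' => row 1
  'n' => row 0
  'f' => row 1
  'f' => row 0
  'm' => row 1
  'i' => row 0
  'd' => row 1
  'm' => row 0
Rows:
  Row 0: "dnfim"
  Row 1: "nfmd"
First row length: 5

5


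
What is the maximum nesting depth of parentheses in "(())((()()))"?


Input: "(())((()()))"
Tracking depth:
  Position 0 '(': depth becomes 1
  Position 1 '(': depth becomes 2
  Position 2 ')': depth becomes 1
  Position 3 ')': depth becomes 0
  Position 4 '(': depth becomes 1
  Position 5 '(': depth becomes 2
  Position 6 '(': depth becomes 3
  Position 7 ')': depth becomes 2
  Position 8 '(': depth becomes 3
  Position 9 ')': depth becomes 2
  Position 10 ')': depth becomes 1
  Position 11 ')': depth becomes 0
Maximum depth reached: 3

3


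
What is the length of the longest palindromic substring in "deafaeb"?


Input: "deafaeb"
Checking substrings for palindromes:
  [1:6] "eafae" (len 5) => palindrome
  [2:5] "afa" (len 3) => palindrome
Longest palindromic substring: "eafae" with length 5

5


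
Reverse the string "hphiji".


Input: hphiji
Reading characters right to left:
  Position 5: 'i'
  Position 4: 'j'
  Position 3: 'i'
  Position 2: 'h'
  Position 1: 'p'
  Position 0: 'h'
Reversed: ijihph

ijihph


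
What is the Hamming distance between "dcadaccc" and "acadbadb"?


Comparing "dcadaccc" and "acadbadb" position by position:
  Position 0: 'd' vs 'a' => differ
  Position 1: 'c' vs 'c' => same
  Position 2: 'a' vs 'a' => same
  Position 3: 'd' vs 'd' => same
  Position 4: 'a' vs 'b' => differ
  Position 5: 'c' vs 'a' => differ
  Position 6: 'c' vs 'd' => differ
  Position 7: 'c' vs 'b' => differ
Total differences (Hamming distance): 5

5


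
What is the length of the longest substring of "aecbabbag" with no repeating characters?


Input: "aecbabbag"
Sliding window (track last position of each char):
  Position 0 ('a'): window [0,0] length 1 -- new best
  Position 1 ('e'): window [0,1] length 2 -- new best
  Position 2 ('c'): window [0,2] length 3 -- new best
  Position 3 ('b'): window [0,3] length 4 -- new best
  Position 4 ('a'): repeat (last at 0), move window start to 1
  Position 4 ('a'): window [1,4] length 4
  Position 5 ('b'): repeat (last at 3), move window start to 4
  Position 5 ('b'): window [4,5] length 2
  Position 6 ('b'): repeat (last at 5), move window start to 6
  Position 6 ('b'): window [6,6] length 1
  Position 7 ('a'): window [6,7] length 2
  Position 8 ('g'): window [6,8] length 3
Longest substring with no repeats: "aecb" with length 4

4


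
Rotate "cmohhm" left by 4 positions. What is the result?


Input: "cmohhm", rotate left by 4
First 4 characters: "cmoh"
Remaining characters: "hm"
Concatenate remaining + first: "hm" + "cmoh" = "hmcmoh"

hmcmoh


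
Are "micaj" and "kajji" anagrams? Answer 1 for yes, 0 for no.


Strings: "micaj", "kajji"
Sorted first:  acijm
Sorted second: aijjk
Differ at position 1: 'c' vs 'i' => not anagrams

0


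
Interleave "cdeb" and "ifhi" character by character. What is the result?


Interleaving "cdeb" and "ifhi":
  Position 0: 'c' from first, 'i' from second => "ci"
  Position 1: 'd' from first, 'f' from second => "df"
  Position 2: 'e' from first, 'h' from second => "eh"
  Position 3: 'b' from first, 'i' from second => "bi"
Result: cidfehbi

cidfehbi


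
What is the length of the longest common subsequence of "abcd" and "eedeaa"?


LCS of "abcd" and "eedeaa"
DP table:
           e    e    d    e    a    a
      0    0    0    0    0    0    0
  a   0    0    0    0    0    1    1
  b   0    0    0    0    0    1    1
  c   0    0    0    0    0    1    1
  d   0    0    0    1    1    1    1
LCS length = dp[4][6] = 1

1


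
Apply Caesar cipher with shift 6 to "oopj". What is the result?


Caesar cipher: shift "oopj" by 6
  'o' (pos 14) + 6 = pos 20 = 'u'
  'o' (pos 14) + 6 = pos 20 = 'u'
  'p' (pos 15) + 6 = pos 21 = 'v'
  'j' (pos 9) + 6 = pos 15 = 'p'
Result: uuvp

uuvp


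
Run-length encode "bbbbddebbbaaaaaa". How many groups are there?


Input: bbbbddebbbaaaaaa
Scanning for consecutive runs:
  Group 1: 'b' x 4 (positions 0-3)
  Group 2: 'd' x 2 (positions 4-5)
  Group 3: 'e' x 1 (positions 6-6)
  Group 4: 'b' x 3 (positions 7-9)
  Group 5: 'a' x 6 (positions 10-15)
Total groups: 5

5


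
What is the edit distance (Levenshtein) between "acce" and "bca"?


Computing edit distance: "acce" -> "bca"
DP table:
           b    c    a
      0    1    2    3
  a   1    1    2    2
  c   2    2    1    2
  c   3    3    2    2
  e   4    4    3    3
Edit distance = dp[4][3] = 3

3


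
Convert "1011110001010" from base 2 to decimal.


Input: "1011110001010" in base 2
Positional expansion:
  Digit '1' (value 1) x 2^12 = 4096
  Digit '0' (value 0) x 2^11 = 0
  Digit '1' (value 1) x 2^10 = 1024
  Digit '1' (value 1) x 2^9 = 512
  Digit '1' (value 1) x 2^8 = 256
  Digit '1' (value 1) x 2^7 = 128
  Digit '0' (value 0) x 2^6 = 0
  Digit '0' (value 0) x 2^5 = 0
  Digit '0' (value 0) x 2^4 = 0
  Digit '1' (value 1) x 2^3 = 8
  Digit '0' (value 0) x 2^2 = 0
  Digit '1' (value 1) x 2^1 = 2
  Digit '0' (value 0) x 2^0 = 0
Sum = 6026

6026


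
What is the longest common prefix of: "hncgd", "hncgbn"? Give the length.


Words: hncgd, hncgbn
  Position 0: all 'h' => match
  Position 1: all 'n' => match
  Position 2: all 'c' => match
  Position 3: all 'g' => match
  Position 4: ('d', 'b') => mismatch, stop
LCP = "hncg" (length 4)

4


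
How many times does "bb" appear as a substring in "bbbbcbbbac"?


Searching for "bb" in "bbbbcbbbac"
Scanning each position:
  Position 0: "bb" => MATCH
  Position 1: "bb" => MATCH
  Position 2: "bb" => MATCH
  Position 3: "bc" => no
  Position 4: "cb" => no
  Position 5: "bb" => MATCH
  Position 6: "bb" => MATCH
  Position 7: "ba" => no
  Position 8: "ac" => no
Total occurrences: 5

5


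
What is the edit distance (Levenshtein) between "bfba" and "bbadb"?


Computing edit distance: "bfba" -> "bbadb"
DP table:
           b    b    a    d    b
      0    1    2    3    4    5
  b   1    0    1    2    3    4
  f   2    1    1    2    3    4
  b   3    2    1    2    3    3
  a   4    3    2    1    2    3
Edit distance = dp[4][5] = 3

3


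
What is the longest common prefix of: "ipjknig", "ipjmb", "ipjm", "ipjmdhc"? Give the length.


Words: ipjknig, ipjmb, ipjm, ipjmdhc
  Position 0: all 'i' => match
  Position 1: all 'p' => match
  Position 2: all 'j' => match
  Position 3: ('k', 'm', 'm', 'm') => mismatch, stop
LCP = "ipj" (length 3)

3


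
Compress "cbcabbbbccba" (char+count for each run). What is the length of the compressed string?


Input: cbcabbbbccba
Runs:
  'c' x 1 => "c1"
  'b' x 1 => "b1"
  'c' x 1 => "c1"
  'a' x 1 => "a1"
  'b' x 4 => "b4"
  'c' x 2 => "c2"
  'b' x 1 => "b1"
  'a' x 1 => "a1"
Compressed: "c1b1c1a1b4c2b1a1"
Compressed length: 16

16


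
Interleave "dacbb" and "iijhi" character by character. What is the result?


Interleaving "dacbb" and "iijhi":
  Position 0: 'd' from first, 'i' from second => "di"
  Position 1: 'a' from first, 'i' from second => "ai"
  Position 2: 'c' from first, 'j' from second => "cj"
  Position 3: 'b' from first, 'h' from second => "bh"
  Position 4: 'b' from first, 'i' from second => "bi"
Result: diaicjbhbi

diaicjbhbi


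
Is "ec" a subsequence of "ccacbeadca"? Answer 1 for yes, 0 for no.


Check if "ec" is a subsequence of "ccacbeadca"
Greedy scan:
  Position 0 ('c'): no match needed
  Position 1 ('c'): no match needed
  Position 2 ('a'): no match needed
  Position 3 ('c'): no match needed
  Position 4 ('b'): no match needed
  Position 5 ('e'): matches sub[0] = 'e'
  Position 6 ('a'): no match needed
  Position 7 ('d'): no match needed
  Position 8 ('c'): matches sub[1] = 'c'
  Position 9 ('a'): no match needed
All 2 characters matched => is a subsequence

1


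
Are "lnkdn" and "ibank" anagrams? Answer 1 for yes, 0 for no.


Strings: "lnkdn", "ibank"
Sorted first:  dklnn
Sorted second: abikn
Differ at position 0: 'd' vs 'a' => not anagrams

0


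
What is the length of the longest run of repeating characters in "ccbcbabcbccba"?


Input: "ccbcbabcbccba"
Scanning for longest run:
  Position 1 ('c'): continues run of 'c', length=2
  Position 2 ('b'): new char, reset run to 1
  Position 3 ('c'): new char, reset run to 1
  Position 4 ('b'): new char, reset run to 1
  Position 5 ('a'): new char, reset run to 1
  Position 6 ('b'): new char, reset run to 1
  Position 7 ('c'): new char, reset run to 1
  Position 8 ('b'): new char, reset run to 1
  Position 9 ('c'): new char, reset run to 1
  Position 10 ('c'): continues run of 'c', length=2
  Position 11 ('b'): new char, reset run to 1
  Position 12 ('a'): new char, reset run to 1
Longest run: 'c' with length 2

2


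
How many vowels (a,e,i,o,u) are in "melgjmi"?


Input: melgjmi
Checking each character:
  'm' at position 0: consonant
  'e' at position 1: vowel (running total: 1)
  'l' at position 2: consonant
  'g' at position 3: consonant
  'j' at position 4: consonant
  'm' at position 5: consonant
  'i' at position 6: vowel (running total: 2)
Total vowels: 2

2


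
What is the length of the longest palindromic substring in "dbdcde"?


Input: "dbdcde"
Checking substrings for palindromes:
  [0:3] "dbd" (len 3) => palindrome
  [2:5] "dcd" (len 3) => palindrome
Longest palindromic substring: "dbd" with length 3

3


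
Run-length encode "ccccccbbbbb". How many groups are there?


Input: ccccccbbbbb
Scanning for consecutive runs:
  Group 1: 'c' x 6 (positions 0-5)
  Group 2: 'b' x 5 (positions 6-10)
Total groups: 2

2


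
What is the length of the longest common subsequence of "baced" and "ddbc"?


LCS of "baced" and "ddbc"
DP table:
           d    d    b    c
      0    0    0    0    0
  b   0    0    0    1    1
  a   0    0    0    1    1
  c   0    0    0    1    2
  e   0    0    0    1    2
  d   0    1    1    1    2
LCS length = dp[5][4] = 2

2


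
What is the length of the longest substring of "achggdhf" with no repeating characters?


Input: "achggdhf"
Sliding window (track last position of each char):
  Position 0 ('a'): window [0,0] length 1 -- new best
  Position 1 ('c'): window [0,1] length 2 -- new best
  Position 2 ('h'): window [0,2] length 3 -- new best
  Position 3 ('g'): window [0,3] length 4 -- new best
  Position 4 ('g'): repeat (last at 3), move window start to 4
  Position 4 ('g'): window [4,4] length 1
  Position 5 ('d'): window [4,5] length 2
  Position 6 ('h'): window [4,6] length 3
  Position 7 ('f'): window [4,7] length 4
Longest substring with no repeats: "achg" with length 4

4


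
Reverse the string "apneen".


Input: apneen
Reading characters right to left:
  Position 5: 'n'
  Position 4: 'e'
  Position 3: 'e'
  Position 2: 'n'
  Position 1: 'p'
  Position 0: 'a'
Reversed: neenpa

neenpa


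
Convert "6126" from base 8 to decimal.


Input: "6126" in base 8
Positional expansion:
  Digit '6' (value 6) x 8^3 = 3072
  Digit '1' (value 1) x 8^2 = 64
  Digit '2' (value 2) x 8^1 = 16
  Digit '6' (value 6) x 8^0 = 6
Sum = 3158

3158


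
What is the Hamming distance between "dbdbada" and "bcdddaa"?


Comparing "dbdbada" and "bcdddaa" position by position:
  Position 0: 'd' vs 'b' => differ
  Position 1: 'b' vs 'c' => differ
  Position 2: 'd' vs 'd' => same
  Position 3: 'b' vs 'd' => differ
  Position 4: 'a' vs 'd' => differ
  Position 5: 'd' vs 'a' => differ
  Position 6: 'a' vs 'a' => same
Total differences (Hamming distance): 5

5


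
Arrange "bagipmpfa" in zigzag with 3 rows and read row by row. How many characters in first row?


Zigzag "bagipmpfa" into 3 rows:
Placing characters:
  'b' => row 0
  'a' => row 1
  'g' => row 2
  'i' => row 1
  'p' => row 0
  'm' => row 1
  'p' => row 2
  'f' => row 1
  'a' => row 0
Rows:
  Row 0: "bpa"
  Row 1: "aimf"
  Row 2: "gp"
First row length: 3

3


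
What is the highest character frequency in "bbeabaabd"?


Input: bbeabaabd
Character counts:
  'a': 3
  'b': 4
  'd': 1
  'e': 1
Maximum frequency: 4

4


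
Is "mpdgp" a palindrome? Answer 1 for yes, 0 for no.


Input: mpdgp
Reversed: pgdpm
  Compare pos 0 ('m') with pos 4 ('p'): MISMATCH
  Compare pos 1 ('p') with pos 3 ('g'): MISMATCH
Result: not a palindrome

0


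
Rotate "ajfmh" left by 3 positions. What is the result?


Input: "ajfmh", rotate left by 3
First 3 characters: "ajf"
Remaining characters: "mh"
Concatenate remaining + first: "mh" + "ajf" = "mhajf"

mhajf


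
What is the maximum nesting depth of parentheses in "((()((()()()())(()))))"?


Input: "((()((()()()())(()))))"
Tracking depth:
  Position 0 '(': depth becomes 1
  Position 1 '(': depth becomes 2
  Position 2 '(': depth becomes 3
  Position 3 ')': depth becomes 2
  Position 4 '(': depth becomes 3
  Position 5 '(': depth becomes 4
  Position 6 '(': depth becomes 5
  Position 7 ')': depth becomes 4
  Position 8 '(': depth becomes 5
  Position 9 ')': depth becomes 4
  Position 10 '(': depth becomes 5
  Position 11 ')': depth becomes 4
  Position 12 '(': depth becomes 5
  Position 13 ')': depth becomes 4
  Position 14 ')': depth becomes 3
  Position 15 '(': depth becomes 4
  Position 16 '(': depth becomes 5
  Position 17 ')': depth becomes 4
  Position 18 ')': depth becomes 3
  Position 19 ')': depth becomes 2
  Position 20 ')': depth becomes 1
  Position 21 ')': depth becomes 0
Maximum depth reached: 5

5


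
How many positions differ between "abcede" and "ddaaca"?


Comparing "abcede" and "ddaaca" position by position:
  Position 0: 'a' vs 'd' => DIFFER
  Position 1: 'b' vs 'd' => DIFFER
  Position 2: 'c' vs 'a' => DIFFER
  Position 3: 'e' vs 'a' => DIFFER
  Position 4: 'd' vs 'c' => DIFFER
  Position 5: 'e' vs 'a' => DIFFER
Positions that differ: 6

6
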